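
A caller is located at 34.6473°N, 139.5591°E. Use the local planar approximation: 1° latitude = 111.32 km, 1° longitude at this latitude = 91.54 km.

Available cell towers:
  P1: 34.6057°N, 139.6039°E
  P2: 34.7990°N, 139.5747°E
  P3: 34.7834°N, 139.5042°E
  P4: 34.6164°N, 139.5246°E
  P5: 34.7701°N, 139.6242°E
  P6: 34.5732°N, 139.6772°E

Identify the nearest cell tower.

P4

Distances from 34.6473°N, 139.5591°E:
P1: √((-0.0416·111.32)² + (0.0448·91.54)²) = √(21.445346 + 16.818135) = 6.1857 km
P2: √((0.1517·111.32)² + (0.0156·91.54)²) = √(285.179010 + 2.039253) = 16.9475 km
P3: √((0.1361·111.32)² + (-0.0549·91.54)²) = √(229.542256 + 25.256113) = 15.9624 km
P4: √((-0.0309·111.32)² + (-0.0345·91.54)²) = √(11.832141 + 9.973785) = 4.6697 km
P5: √((0.1228·111.32)² + (0.0651·91.54)²) = √(186.871525 + 35.512708) = 14.9126 km
P6: √((-0.0741·111.32)² + (0.1181·91.54)²) = √(68.042899 + 116.874997) = 13.5985 km
Minimum: P4 at 4.6697 km.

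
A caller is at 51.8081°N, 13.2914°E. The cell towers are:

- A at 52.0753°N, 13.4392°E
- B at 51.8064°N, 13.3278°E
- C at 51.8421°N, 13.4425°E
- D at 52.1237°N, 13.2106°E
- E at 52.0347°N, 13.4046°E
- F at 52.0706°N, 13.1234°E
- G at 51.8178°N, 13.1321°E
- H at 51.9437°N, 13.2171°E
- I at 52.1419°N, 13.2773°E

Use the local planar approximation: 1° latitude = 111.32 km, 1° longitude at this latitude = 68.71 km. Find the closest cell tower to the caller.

Distances from 51.8081°N, 13.2914°E:
A: √((0.2672·111.32)² + (0.1478·68.71)²) = √(884.747416 + 103.130890) = 31.4305 km
B: √((-0.0017·111.32)² + (0.0364·68.71)²) = √(0.035813 + 6.255221) = 2.5082 km
C: √((0.0340·111.32)² + (0.1511·68.71)²) = √(14.325317 + 107.787606) = 11.0505 km
D: √((0.3156·111.32)² + (-0.0808·68.71)²) = √(1234.299021 + 30.822128) = 35.5685 km
E: √((0.2266·111.32)² + (0.1132·68.71)²) = √(636.306275 + 60.496848) = 26.3970 km
F: √((0.2625·111.32)² + (-0.1680·68.71)²) = √(853.896062 + 133.247313) = 31.4188 km
G: √((0.0097·111.32)² + (-0.1593·68.71)²) = √(1.165977 + 119.804036) = 10.9986 km
H: √((0.1356·111.32)² + (-0.0743·68.71)²) = √(227.858783 + 26.062587) = 15.9349 km
I: √((0.3338·111.32)² + (-0.0141·68.71)²) = √(1380.762743 + 0.938595) = 37.1712 km
Minimum: B at 2.5082 km.

B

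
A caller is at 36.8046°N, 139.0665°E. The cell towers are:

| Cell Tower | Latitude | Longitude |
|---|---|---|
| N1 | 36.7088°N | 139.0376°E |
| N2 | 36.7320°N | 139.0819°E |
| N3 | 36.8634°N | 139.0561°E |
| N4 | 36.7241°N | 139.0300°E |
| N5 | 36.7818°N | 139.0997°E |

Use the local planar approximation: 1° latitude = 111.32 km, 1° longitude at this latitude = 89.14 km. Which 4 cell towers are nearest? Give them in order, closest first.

N5, N3, N2, N4

Distances from 36.8046°N, 139.0665°E:
N1: 10.9712 km
N2: 8.1976 km
N3: 6.6109 km
N4: 9.5336 km
N5: 3.8988 km
Sorted: N5 (3.8988 km) < N3 (6.6109 km) < N2 (8.1976 km) < N4 (9.5336 km) < N1 (10.9712 km)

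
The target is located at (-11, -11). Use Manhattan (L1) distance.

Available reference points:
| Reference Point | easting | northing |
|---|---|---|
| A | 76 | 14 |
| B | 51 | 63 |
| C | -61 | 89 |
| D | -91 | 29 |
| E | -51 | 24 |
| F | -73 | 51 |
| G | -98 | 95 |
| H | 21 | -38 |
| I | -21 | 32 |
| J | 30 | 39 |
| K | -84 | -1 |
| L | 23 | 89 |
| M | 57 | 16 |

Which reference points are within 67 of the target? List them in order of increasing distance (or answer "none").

I, H

Distances from (-11, -11):
A: |87| + |25| = 87 + 25 = 112
B: |62| + |74| = 62 + 74 = 136
C: |-50| + |100| = 50 + 100 = 150
D: |-80| + |40| = 80 + 40 = 120
E: |-40| + |35| = 40 + 35 = 75
F: |-62| + |62| = 62 + 62 = 124
G: |-87| + |106| = 87 + 106 = 193
H: |32| + |-27| = 32 + 27 = 59
I: |-10| + |43| = 10 + 43 = 53
J: |41| + |50| = 41 + 50 = 91
K: |-73| + |10| = 73 + 10 = 83
L: |34| + |100| = 34 + 100 = 134
M: |68| + |27| = 68 + 27 = 95
Threshold 67: I (53), H (59) are within range.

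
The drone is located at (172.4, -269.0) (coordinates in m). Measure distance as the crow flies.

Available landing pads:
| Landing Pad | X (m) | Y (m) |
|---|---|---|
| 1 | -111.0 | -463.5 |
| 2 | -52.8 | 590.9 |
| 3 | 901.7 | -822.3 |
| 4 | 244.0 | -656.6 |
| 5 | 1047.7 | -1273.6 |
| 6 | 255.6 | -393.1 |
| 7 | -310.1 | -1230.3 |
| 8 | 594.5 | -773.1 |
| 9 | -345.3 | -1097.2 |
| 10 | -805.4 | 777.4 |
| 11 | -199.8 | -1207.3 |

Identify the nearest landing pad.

Distances from (172.4, -269.0):
1: 343.7 m
2: 888.9 m
3: 915.4 m
4: 394.2 m
5: 1332.4 m
6: 149.4 m
7: 1075.6 m
8: 657.5 m
9: 976.7 m
10: 1432.1 m
11: 1009.4 m
Minimum: 6 at 149.4 m.

6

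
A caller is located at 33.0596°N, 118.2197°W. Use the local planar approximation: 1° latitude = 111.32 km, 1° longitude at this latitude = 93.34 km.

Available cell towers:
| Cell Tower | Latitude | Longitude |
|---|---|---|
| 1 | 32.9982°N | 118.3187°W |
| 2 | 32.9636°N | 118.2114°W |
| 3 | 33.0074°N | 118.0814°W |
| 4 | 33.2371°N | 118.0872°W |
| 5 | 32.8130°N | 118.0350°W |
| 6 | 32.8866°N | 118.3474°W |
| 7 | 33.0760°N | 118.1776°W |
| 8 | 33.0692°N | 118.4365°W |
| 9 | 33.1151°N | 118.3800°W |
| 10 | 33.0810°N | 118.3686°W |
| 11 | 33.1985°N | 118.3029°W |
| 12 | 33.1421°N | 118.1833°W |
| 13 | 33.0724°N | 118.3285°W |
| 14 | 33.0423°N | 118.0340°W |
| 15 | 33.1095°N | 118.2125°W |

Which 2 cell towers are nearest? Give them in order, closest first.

7, 15

Distances from 33.0596°N, 118.2197°W:
1: √((-0.0614·111.32)² + (-0.0990·93.34)²) = √(46.717881 + 85.389797) = 11.4938 km
2: √((-0.0960·111.32)² + (0.0083·93.34)²) = √(114.205984 + 0.600194) = 10.7148 km
3: √((-0.0522·111.32)² + (0.1383·93.34)²) = √(33.766605 + 166.640267) = 14.1565 km
4: √((0.1775·111.32)² + (0.1325·93.34)²) = √(390.429936 + 152.956293) = 23.3106 km
5: √((-0.2466·111.32)² + (0.1847·93.34)²) = √(753.585511 + 297.214083) = 32.4160 km
6: √((-0.1730·111.32)² + (-0.1277·93.34)²) = √(370.884430 + 142.074909) = 22.6486 km
7: √((0.0164·111.32)² + (0.0421·93.34)²) = √(3.332991 + 15.441866) = 4.3330 km
8: √((0.0096·111.32)² + (-0.2168·93.34)²) = √(1.142060 + 409.500229) = 20.2643 km
9: √((0.0555·111.32)² + (-0.1603·93.34)²) = √(38.170897 + 223.873474) = 16.1878 km
10: √((0.0214·111.32)² + (-0.1489·93.34)²) = √(5.675106 + 193.163466) = 14.1010 km
11: √((0.1389·111.32)² + (-0.0832·93.34)²) = √(239.084206 + 60.309016) = 17.3030 km
12: √((0.0825·111.32)² + (0.0364·93.34)²) = √(84.344019 + 11.543523) = 9.7922 km
13: √((0.0128·111.32)² + (-0.1088·93.34)²) = √(2.030329 + 103.131987) = 10.2549 km
14: √((-0.0173·111.32)² + (0.1857·93.34)²) = √(3.708844 + 300.441140) = 17.4399 km
15: √((0.0499·111.32)² + (0.0072·93.34)²) = √(30.856558 + 0.451649) = 5.5954 km
Sorted: 7 (4.3330 km) < 15 (5.5954 km) < 12 (9.7922 km) < 13 (10.2549 km) < …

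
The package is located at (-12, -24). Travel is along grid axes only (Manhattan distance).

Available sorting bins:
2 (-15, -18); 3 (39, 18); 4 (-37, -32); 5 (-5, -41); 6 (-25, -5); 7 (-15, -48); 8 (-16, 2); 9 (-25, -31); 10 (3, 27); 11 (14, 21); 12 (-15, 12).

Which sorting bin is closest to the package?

2

Distances from (-12, -24):
2: |-3| + |6| = 3 + 6 = 9
3: |51| + |42| = 51 + 42 = 93
4: |-25| + |-8| = 25 + 8 = 33
5: |7| + |-17| = 7 + 17 = 24
6: |-13| + |19| = 13 + 19 = 32
7: |-3| + |-24| = 3 + 24 = 27
8: |-4| + |26| = 4 + 26 = 30
9: |-13| + |-7| = 13 + 7 = 20
10: |15| + |51| = 15 + 51 = 66
11: |26| + |45| = 26 + 45 = 71
12: |-3| + |36| = 3 + 36 = 39
Minimum: 2 at 9.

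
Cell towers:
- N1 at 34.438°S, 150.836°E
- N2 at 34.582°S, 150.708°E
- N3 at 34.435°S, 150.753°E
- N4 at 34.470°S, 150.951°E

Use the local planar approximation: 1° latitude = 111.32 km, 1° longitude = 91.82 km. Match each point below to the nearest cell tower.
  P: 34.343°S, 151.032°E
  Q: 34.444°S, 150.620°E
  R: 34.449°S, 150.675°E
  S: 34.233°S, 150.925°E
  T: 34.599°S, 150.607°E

P at 34.343°S, 151.032°E:
  N1: √((-0.095·111.32)² + (-0.196·91.82)²) = √(111.83909 + 323.88193) = 20.874 km
  N2: √((-0.239·111.32)² + (-0.324·91.82)²) = √(707.85157 + 885.04346) = 39.911 km
  N3: √((-0.092·111.32)² + (-0.279·91.82)²) = √(104.88709 + 656.27065) = 27.589 km
  N4: √((-0.127·111.32)² + (-0.081·91.82)²) = √(199.87286 + 55.31522) = 15.975 km
  → nearest: N4 (15.975 km)
Q at 34.444°S, 150.620°E:
  N1: √((0.006·111.32)² + (0.216·91.82)²) = √(0.44612 + 393.35265) = 19.844 km
  N2: √((-0.138·111.32)² + (0.088·91.82)²) = √(235.99596 + 65.28899) = 17.358 km
  N3: √((0.009·111.32)² + (0.133·91.82)²) = √(1.00376 + 149.13441) = 12.253 km
  N4: √((-0.026·111.32)² + (0.331·91.82)²) = √(8.37709 + 923.69919) = 30.530 km
  → nearest: N3 (12.253 km)
R at 34.449°S, 150.675°E:
  N1: √((0.011·111.32)² + (0.161·91.82)²) = √(1.49945 + 218.53768) = 14.834 km
  N2: √((-0.133·111.32)² + (0.033·91.82)²) = √(219.20461 + 9.18126) = 15.112 km
  N3: √((0.014·111.32)² + (0.078·91.82)²) = √(2.42886 + 51.29367) = 7.330 km
  N4: √((-0.021·111.32)² + (0.276·91.82)²) = √(5.46493 + 642.23318) = 25.450 km
  → nearest: N3 (7.330 km)
S at 34.233°S, 150.925°E:
  N1: √((-0.205·111.32)² + (-0.089·91.82)²) = √(520.77978 + 66.78126) = 24.240 km
  N2: √((-0.349·111.32)² + (-0.217·91.82)²) = √(1509.37534 + 397.00323) = 43.662 km
  N3: √((-0.202·111.32)² + (-0.172·91.82)²) = √(505.64898 + 249.42011) = 27.479 km
  N4: √((-0.237·111.32)² + (0.026·91.82)²) = √(696.05425 + 5.69930) = 26.491 km
  → nearest: N1 (24.240 km)
T at 34.599°S, 150.607°E:
  N1: √((0.161·111.32)² + (0.229·91.82)²) = √(321.21672 + 442.12548) = 27.629 km
  N2: √((0.017·111.32)² + (0.101·91.82)²) = √(3.58133 + 86.00374) = 9.465 km
  N3: √((0.164·111.32)² + (0.146·91.82)²) = √(333.29906 + 179.71333) = 22.650 km
  N4: √((0.129·111.32)² + (0.344·91.82)²) = √(206.21764 + 997.68045) = 34.697 km
  → nearest: N2 (9.465 km)

P→N4; Q→N3; R→N3; S→N1; T→N2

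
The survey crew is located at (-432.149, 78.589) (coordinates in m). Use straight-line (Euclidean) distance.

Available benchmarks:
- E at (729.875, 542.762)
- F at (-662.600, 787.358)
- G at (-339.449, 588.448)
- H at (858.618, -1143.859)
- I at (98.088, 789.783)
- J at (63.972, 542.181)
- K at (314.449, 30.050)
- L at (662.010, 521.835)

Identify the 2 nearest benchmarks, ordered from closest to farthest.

G, J

Distances from (-432.149, 78.589):
E: 1251.302 m
F: 745.293 m
G: 518.218 m
H: 1777.768 m
I: 887.101 m
J: 679.009 m
K: 748.174 m
L: 1180.530 m
Sorted: G (518.218 m) < J (679.009 m) < F (745.293 m) < K (748.174 m) < …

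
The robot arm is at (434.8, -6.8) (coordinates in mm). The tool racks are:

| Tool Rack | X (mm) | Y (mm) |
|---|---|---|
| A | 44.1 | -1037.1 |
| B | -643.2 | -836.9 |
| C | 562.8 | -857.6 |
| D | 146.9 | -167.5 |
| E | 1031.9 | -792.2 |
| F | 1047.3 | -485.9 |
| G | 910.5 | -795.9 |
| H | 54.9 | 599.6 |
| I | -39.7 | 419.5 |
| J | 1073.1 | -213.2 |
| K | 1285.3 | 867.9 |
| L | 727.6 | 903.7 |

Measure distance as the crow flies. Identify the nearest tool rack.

D

Distances from (434.8, -6.8):
A: 1101.9 mm
B: 1360.6 mm
C: 860.4 mm
D: 329.7 mm
E: 986.6 mm
F: 777.6 mm
G: 921.4 mm
H: 715.6 mm
I: 637.9 mm
J: 670.8 mm
K: 1220.0 mm
L: 956.4 mm
Minimum: D at 329.7 mm.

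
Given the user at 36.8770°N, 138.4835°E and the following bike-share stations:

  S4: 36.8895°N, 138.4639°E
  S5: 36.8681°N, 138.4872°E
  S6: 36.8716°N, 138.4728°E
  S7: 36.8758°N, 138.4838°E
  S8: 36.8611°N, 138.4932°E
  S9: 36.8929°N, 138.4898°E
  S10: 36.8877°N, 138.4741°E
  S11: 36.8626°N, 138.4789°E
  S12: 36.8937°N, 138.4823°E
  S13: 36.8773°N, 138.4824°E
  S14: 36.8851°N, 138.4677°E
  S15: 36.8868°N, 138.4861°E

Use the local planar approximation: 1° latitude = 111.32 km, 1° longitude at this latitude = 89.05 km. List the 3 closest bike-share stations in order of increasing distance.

S13, S7, S5

Distances from 36.8770°N, 138.4835°E:
S4: √((0.0125·111.32)² + (-0.0196·89.05)²) = √(1.936272 + 3.046351) = 2.2322 km
S5: √((-0.0089·111.32)² + (0.0037·89.05)²) = √(0.981582 + 0.108560) = 1.0441 km
S6: √((-0.0054·111.32)² + (-0.0107·89.05)²) = √(0.361355 + 0.907895) = 1.1266 km
S7: √((-0.0012·111.32)² + (0.0003·89.05)²) = √(0.017845 + 0.000714) = 0.1362 km
S8: √((-0.0159·111.32)² + (0.0097·89.05)²) = √(3.132858 + 0.746125) = 1.9695 km
S9: √((0.0159·111.32)² + (0.0063·89.05)²) = √(3.132858 + 0.314738) = 1.8568 km
S10: √((0.0107·111.32)² + (-0.0094·89.05)²) = √(1.418776 + 0.700686) = 1.4558 km
S11: √((-0.0144·111.32)² + (-0.0046·89.05)²) = √(2.569635 + 0.167797) = 1.6545 km
S12: √((0.0167·111.32)² + (-0.0012·89.05)²) = √(3.456045 + 0.011419) = 1.8621 km
S13: √((0.0003·111.32)² + (-0.0011·89.05)²) = √(0.001115 + 0.009595) = 0.1035 km
S14: √((0.0081·111.32)² + (-0.0158·89.05)²) = √(0.813048 + 1.979621) = 1.6711 km
S15: √((0.0098·111.32)² + (0.0026·89.05)²) = √(1.190141 + 0.053606) = 1.1152 km
Sorted: S13 (0.1035 km) < S7 (0.1362 km) < S5 (1.0441 km) < S15 (1.1152 km) < S6 (1.1266 km) < …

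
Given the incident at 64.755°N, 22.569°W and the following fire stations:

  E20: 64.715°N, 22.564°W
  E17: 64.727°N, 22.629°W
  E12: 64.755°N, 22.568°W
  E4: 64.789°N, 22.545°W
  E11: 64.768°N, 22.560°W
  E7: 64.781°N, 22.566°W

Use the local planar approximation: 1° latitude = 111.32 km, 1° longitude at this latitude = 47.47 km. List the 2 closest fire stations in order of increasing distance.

E12, E11

Distances from 64.755°N, 22.569°W:
E20: √((-0.040·111.32)² + (0.005·47.47)²) = √(19.82743 + 0.05634) = 4.459 km
E17: √((-0.028·111.32)² + (-0.060·47.47)²) = √(9.71544 + 8.11224) = 4.222 km
E12: √((0.000·111.32)² + (0.001·47.47)²) = √(0.00000 + 0.00225) = 0.047 km
E4: √((0.034·111.32)² + (0.024·47.47)²) = √(14.32532 + 1.29796) = 3.953 km
E11: √((0.013·111.32)² + (0.009·47.47)²) = √(2.09427 + 0.18253) = 1.509 km
E7: √((0.026·111.32)² + (0.003·47.47)²) = √(8.37709 + 0.02028) = 2.898 km
Sorted: E12 (0.047 km) < E11 (1.509 km) < E7 (2.898 km) < E4 (3.953 km) < …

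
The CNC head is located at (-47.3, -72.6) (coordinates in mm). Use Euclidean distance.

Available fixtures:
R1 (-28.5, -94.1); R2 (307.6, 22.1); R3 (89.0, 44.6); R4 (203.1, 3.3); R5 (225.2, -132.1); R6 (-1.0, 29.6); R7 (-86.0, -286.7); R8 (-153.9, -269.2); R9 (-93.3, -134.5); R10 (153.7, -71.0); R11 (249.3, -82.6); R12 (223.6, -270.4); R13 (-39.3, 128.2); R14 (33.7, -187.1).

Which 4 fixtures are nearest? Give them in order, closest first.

R1, R9, R6, R14

Distances from (-47.3, -72.6):
R1: √((18.8)² + (-21.5)²) = √(353.4400 + 462.2500) = 28.56 mm
R2: √((354.9)² + (94.7)²) = √(125954.0100 + 8968.0900) = 367.32 mm
R3: √((136.3)² + (117.2)²) = √(18577.6900 + 13735.8400) = 179.76 mm
R4: √((250.4)² + (75.9)²) = √(62700.1600 + 5760.8100) = 261.65 mm
R5: √((272.5)² + (-59.5)²) = √(74256.2500 + 3540.2500) = 278.92 mm
R6: √((46.3)² + (102.2)²) = √(2143.6900 + 10444.8400) = 112.20 mm
R7: √((-38.7)² + (-214.1)²) = √(1497.6900 + 45838.8100) = 217.57 mm
R8: √((-106.6)² + (-196.6)²) = √(11363.5600 + 38651.5600) = 223.64 mm
R9: √((-46.0)² + (-61.9)²) = √(2116.0000 + 3831.6100) = 77.12 mm
R10: √((201.0)² + (1.6)²) = √(40401.0000 + 2.5600) = 201.01 mm
R11: √((296.6)² + (-10.0)²) = √(87971.5600 + 100.0000) = 296.77 mm
R12: √((270.9)² + (-197.8)²) = √(73386.8100 + 39124.8400) = 335.43 mm
R13: √((8.0)² + (200.8)²) = √(64.0000 + 40320.6400) = 200.96 mm
R14: √((81.0)² + (-114.5)²) = √(6561.0000 + 13110.2500) = 140.25 mm
Sorted: R1 (28.56 mm) < R9 (77.12 mm) < R6 (112.20 mm) < R14 (140.25 mm) < R3 (179.76 mm) < R13 (200.96 mm) < …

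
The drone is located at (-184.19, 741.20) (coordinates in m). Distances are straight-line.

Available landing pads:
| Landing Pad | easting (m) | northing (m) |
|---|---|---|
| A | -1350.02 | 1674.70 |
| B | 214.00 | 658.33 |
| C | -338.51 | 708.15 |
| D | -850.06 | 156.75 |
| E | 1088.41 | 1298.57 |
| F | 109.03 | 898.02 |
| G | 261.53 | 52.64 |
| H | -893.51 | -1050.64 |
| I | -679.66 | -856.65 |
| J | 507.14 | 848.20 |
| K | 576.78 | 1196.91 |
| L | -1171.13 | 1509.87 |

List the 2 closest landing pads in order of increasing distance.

C, F

Distances from (-184.19, 741.20):
A: √((-1165.83)² + (933.50)²) = √(1359159.5889 + 871422.2500) = 1493.51 m
B: √((398.19)² + (-82.87)²) = √(158555.2761 + 6867.4369) = 406.72 m
C: √((-154.32)² + (-33.05)²) = √(23814.6624 + 1092.3025) = 157.82 m
D: √((-665.87)² + (-584.45)²) = √(443382.8569 + 341581.8025) = 885.98 m
E: √((1272.60)² + (557.37)²) = √(1619510.7600 + 310661.3169) = 1389.31 m
F: √((293.22)² + (156.82)²) = √(85977.9684 + 24592.5124) = 332.52 m
G: √((445.72)² + (-688.56)²) = √(198666.3184 + 474114.8736) = 820.23 m
H: √((-709.32)² + (-1791.84)²) = √(503134.8624 + 3210690.5856) = 1927.13 m
I: √((-495.47)² + (-1597.85)²) = √(245490.5209 + 2553124.6225) = 1672.91 m
J: √((691.33)² + (107.00)²) = √(477937.1689 + 11449.0000) = 699.56 m
K: √((760.97)² + (455.71)²) = √(579075.3409 + 207671.6041) = 886.99 m
L: √((-986.94)² + (768.67)²) = √(974050.5636 + 590853.5689) = 1250.96 m
Sorted: C (157.82 m) < F (332.52 m) < B (406.72 m) < J (699.56 m) < …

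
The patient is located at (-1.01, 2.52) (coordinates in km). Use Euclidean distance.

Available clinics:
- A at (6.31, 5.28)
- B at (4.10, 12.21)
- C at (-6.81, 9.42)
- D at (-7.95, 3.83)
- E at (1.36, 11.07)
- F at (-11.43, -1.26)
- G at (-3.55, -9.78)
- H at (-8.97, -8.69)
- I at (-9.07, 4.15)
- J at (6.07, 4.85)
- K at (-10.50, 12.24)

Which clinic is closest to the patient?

Distances from (-1.01, 2.52):
A: 7.82 km
B: 10.95 km
C: 9.01 km
D: 7.06 km
E: 8.87 km
F: 11.08 km
G: 12.56 km
H: 13.75 km
I: 8.22 km
J: 7.45 km
K: 13.58 km
Minimum: D at 7.06 km.

D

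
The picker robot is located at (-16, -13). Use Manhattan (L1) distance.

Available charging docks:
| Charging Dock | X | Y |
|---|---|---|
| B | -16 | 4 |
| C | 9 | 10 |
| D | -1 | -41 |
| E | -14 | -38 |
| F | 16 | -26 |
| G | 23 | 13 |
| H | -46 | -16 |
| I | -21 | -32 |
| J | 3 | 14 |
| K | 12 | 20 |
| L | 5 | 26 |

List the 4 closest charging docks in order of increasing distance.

B, I, E, H

Distances from (-16, -13):
B: |0| + |17| = 0 + 17 = 17
C: |25| + |23| = 25 + 23 = 48
D: |15| + |-28| = 15 + 28 = 43
E: |2| + |-25| = 2 + 25 = 27
F: |32| + |-13| = 32 + 13 = 45
G: |39| + |26| = 39 + 26 = 65
H: |-30| + |-3| = 30 + 3 = 33
I: |-5| + |-19| = 5 + 19 = 24
J: |19| + |27| = 19 + 27 = 46
K: |28| + |33| = 28 + 33 = 61
L: |21| + |39| = 21 + 39 = 60
Sorted: B (17) < I (24) < E (27) < H (33) < D (43) < F (45) < …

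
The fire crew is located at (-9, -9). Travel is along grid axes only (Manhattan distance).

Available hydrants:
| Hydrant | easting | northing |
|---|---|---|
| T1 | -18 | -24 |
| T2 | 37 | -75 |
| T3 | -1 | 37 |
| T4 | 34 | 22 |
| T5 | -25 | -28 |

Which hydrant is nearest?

Distances from (-9, -9):
T1: 24
T2: 112
T3: 54
T4: 74
T5: 35
Minimum: T1 at 24.

T1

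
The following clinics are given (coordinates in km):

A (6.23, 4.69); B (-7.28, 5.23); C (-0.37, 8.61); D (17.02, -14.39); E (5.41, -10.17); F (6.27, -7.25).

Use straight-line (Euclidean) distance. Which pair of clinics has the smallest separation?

Pairwise distances:
E–F: 3.04 km
A–C: 7.68 km
B–C: 7.69 km
A–F: 11.94 km
D–E: 12.35 km
D–F: 12.91 km
A–B: 13.52 km
A–E: 14.88 km
C–F: 17.19 km
B–F: 18.42 km
C–E: 19.65 km
B–E: 19.95 km
A–D: 21.92 km
C–D: 28.83 km
B–D: 31.23 km
Closest pair: E–F at 3.04 km.

E and F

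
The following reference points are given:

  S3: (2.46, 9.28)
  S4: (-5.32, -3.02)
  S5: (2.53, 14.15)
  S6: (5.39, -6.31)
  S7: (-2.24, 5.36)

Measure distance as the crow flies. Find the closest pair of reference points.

S3 and S5

Pairwise distances:
S3–S4: 14.55
S3–S5: 4.87
S3–S6: 15.86
S3–S7: 6.12
S4–S5: 18.88
S4–S6: 11.20
S4–S7: 8.93
S5–S6: 20.66
S5–S7: 10.00
S6–S7: 13.94
Closest pair: S3–S5 at 4.87.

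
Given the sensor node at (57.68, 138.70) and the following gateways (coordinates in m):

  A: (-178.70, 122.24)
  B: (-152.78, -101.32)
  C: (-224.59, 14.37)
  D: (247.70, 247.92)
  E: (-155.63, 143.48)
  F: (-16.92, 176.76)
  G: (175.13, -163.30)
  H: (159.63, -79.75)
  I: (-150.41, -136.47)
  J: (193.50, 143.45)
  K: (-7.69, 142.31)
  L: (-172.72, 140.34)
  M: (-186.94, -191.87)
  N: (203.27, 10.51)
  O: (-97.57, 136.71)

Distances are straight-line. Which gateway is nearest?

Distances from (57.68, 138.70):
A: √((-236.38)² + (-16.46)²) = √(55875.5044 + 270.9316) = 236.95 m
B: √((-210.46)² + (-240.02)²) = √(44293.4116 + 57609.6004) = 319.22 m
C: √((-282.27)² + (-124.33)²) = √(79676.3529 + 15457.9489) = 308.44 m
D: √((190.02)² + (109.22)²) = √(36107.6004 + 11929.0084) = 219.17 m
E: √((-213.31)² + (4.78)²) = √(45501.1561 + 22.8484) = 213.36 m
F: √((-74.60)² + (38.06)²) = √(5565.1600 + 1448.5636) = 83.75 m
G: √((117.45)² + (-302.00)²) = √(13794.5025 + 91204.0000) = 324.03 m
H: √((101.95)² + (-218.45)²) = √(10393.8025 + 47720.4025) = 241.07 m
I: √((-208.09)² + (-275.17)²) = √(43301.4481 + 75718.5289) = 344.99 m
J: √((135.82)² + (4.75)²) = √(18447.0724 + 22.5625) = 135.90 m
K: √((-65.37)² + (3.61)²) = √(4273.2369 + 13.0321) = 65.47 m
L: √((-230.40)² + (1.64)²) = √(53084.1600 + 2.6896) = 230.41 m
M: √((-244.62)² + (-330.57)²) = √(59838.9444 + 109276.5249) = 411.24 m
N: √((145.59)² + (-128.19)²) = √(21196.4481 + 16432.6761) = 193.98 m
O: √((-155.25)² + (-1.99)²) = √(24102.5625 + 3.9601) = 155.26 m
Minimum: K at 65.47 m.

K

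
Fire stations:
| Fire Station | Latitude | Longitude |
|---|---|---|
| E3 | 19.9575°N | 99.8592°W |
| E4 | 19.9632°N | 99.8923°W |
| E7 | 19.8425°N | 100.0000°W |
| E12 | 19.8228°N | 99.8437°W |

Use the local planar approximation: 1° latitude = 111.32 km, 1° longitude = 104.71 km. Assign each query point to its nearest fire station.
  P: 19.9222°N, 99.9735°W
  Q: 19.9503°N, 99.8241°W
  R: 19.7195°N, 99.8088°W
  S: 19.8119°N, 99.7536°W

P at 19.9222°N, 99.9735°W:
  E3: 12.5970 km
  E4: 9.6500 km
  E7: 9.2960 km
  E12: 17.5261 km
  → nearest: E7 (9.2960 km)
Q at 19.9503°N, 99.8241°W:
  E3: 3.7617 km
  E4: 7.2842 km
  E7: 21.9829 km
  E12: 14.3409 km
  → nearest: E3 (3.7617 km)
R at 19.7195°N, 99.8088°W:
  E3: 27.0146 km
  E4: 28.5028 km
  E7: 24.2550 km
  E12: 12.0661 km
  → nearest: E12 (12.0661 km)
S at 19.8119°N, 99.7536°W:
  E3: 19.6207 km
  E4: 22.2397 km
  E7: 26.0244 km
  E12: 9.5121 km
  → nearest: E12 (9.5121 km)

P→E7; Q→E3; R→E12; S→E12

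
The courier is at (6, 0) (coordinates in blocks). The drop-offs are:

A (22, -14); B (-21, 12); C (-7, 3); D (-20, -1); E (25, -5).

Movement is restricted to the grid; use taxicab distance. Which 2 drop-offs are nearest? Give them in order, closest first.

Distances from (6, 0):
A: 30 blocks
B: 39 blocks
C: 16 blocks
D: 27 blocks
E: 24 blocks
Sorted: C (16 blocks) < E (24 blocks) < D (27 blocks) < A (30 blocks) < …

C, E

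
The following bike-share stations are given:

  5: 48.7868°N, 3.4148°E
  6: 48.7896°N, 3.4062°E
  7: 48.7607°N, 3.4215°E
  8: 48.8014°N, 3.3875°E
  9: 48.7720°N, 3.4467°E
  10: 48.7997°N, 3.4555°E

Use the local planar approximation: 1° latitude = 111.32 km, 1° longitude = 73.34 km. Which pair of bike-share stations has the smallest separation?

5 and 6

Pairwise distances:
5–6: 0.7035 km
5–7: 2.9467 km
5–8: 2.5788 km
5–9: 2.8614 km
5–10: 3.3124 km
6–7: 3.4072 km
6–8: 1.8990 km
6–9: 3.5582 km
6–10: 3.7864 km
7–8: 5.1716 km
7–9: 2.2356 km
7–10: 5.0066 km
8–9: 5.4371 km
8–10: 4.9907 km
9–10: 3.1504 km
Closest pair: 5–6 at 0.7035 km.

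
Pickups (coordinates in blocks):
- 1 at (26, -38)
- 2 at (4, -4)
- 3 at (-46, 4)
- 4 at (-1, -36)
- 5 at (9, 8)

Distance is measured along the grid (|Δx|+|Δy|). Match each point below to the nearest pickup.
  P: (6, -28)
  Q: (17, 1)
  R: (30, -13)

P at (6, -28):
  1: 30 blocks
  2: 26 blocks
  3: 84 blocks
  4: 15 blocks
  5: 39 blocks
  → nearest: 4 (15 blocks)
Q at (17, 1):
  1: 48 blocks
  2: 18 blocks
  3: 66 blocks
  4: 55 blocks
  5: 15 blocks
  → nearest: 5 (15 blocks)
R at (30, -13):
  1: 29 blocks
  2: 35 blocks
  3: 93 blocks
  4: 54 blocks
  5: 42 blocks
  → nearest: 1 (29 blocks)

P→4; Q→5; R→1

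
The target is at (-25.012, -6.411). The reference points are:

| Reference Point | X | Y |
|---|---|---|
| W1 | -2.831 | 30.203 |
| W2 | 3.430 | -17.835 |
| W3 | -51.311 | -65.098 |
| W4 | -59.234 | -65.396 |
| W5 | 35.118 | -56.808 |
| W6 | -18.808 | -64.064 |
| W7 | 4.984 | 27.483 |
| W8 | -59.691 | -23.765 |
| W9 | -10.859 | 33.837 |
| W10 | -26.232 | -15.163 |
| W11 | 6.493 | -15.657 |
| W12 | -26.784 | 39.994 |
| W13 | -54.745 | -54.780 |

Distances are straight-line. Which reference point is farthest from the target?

Distances from (-25.012, -6.411):
W1: 42.809
W2: 30.651
W3: 64.310
W4: 68.194
W5: 78.457
W6: 57.986
W7: 45.261
W8: 38.779
W9: 42.664
W10: 8.837
W11: 32.834
W12: 46.439
W13: 56.777
Maximum: W5 at 78.457.

W5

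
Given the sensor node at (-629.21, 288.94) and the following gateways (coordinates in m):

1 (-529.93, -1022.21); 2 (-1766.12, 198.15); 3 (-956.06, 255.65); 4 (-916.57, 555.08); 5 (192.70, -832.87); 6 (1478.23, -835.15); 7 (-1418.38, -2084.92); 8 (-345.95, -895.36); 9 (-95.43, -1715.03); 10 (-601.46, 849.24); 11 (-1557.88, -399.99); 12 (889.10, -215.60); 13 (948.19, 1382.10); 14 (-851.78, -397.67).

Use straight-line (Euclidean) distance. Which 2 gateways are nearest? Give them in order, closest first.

3, 4

Distances from (-629.21, 288.94):
1: √((99.28)² + (-1311.15)²) = √(9856.5184 + 1719114.3225) = 1314.90 m
2: √((-1136.91)² + (-90.79)²) = √(1292564.3481 + 8242.8241) = 1140.53 m
3: √((-326.85)² + (-33.29)²) = √(106830.9225 + 1108.2241) = 328.54 m
4: √((-287.36)² + (266.14)²) = √(82575.7696 + 70830.4996) = 391.67 m
5: √((821.91)² + (-1121.81)²) = √(675536.0481 + 1258457.6761) = 1390.68 m
6: √((2107.44)² + (-1124.09)²) = √(4441303.3536 + 1263578.3281) = 2388.49 m
7: √((-789.17)² + (-2373.86)²) = √(622789.2889 + 5635211.2996) = 2501.60 m
8: √((283.26)² + (-1184.30)²) = √(80236.2276 + 1402566.4900) = 1217.70 m
9: √((533.78)² + (-2003.97)²) = √(284921.0884 + 4015895.7609) = 2073.84 m
10: √((27.75)² + (560.30)²) = √(770.0625 + 313936.0900) = 560.99 m
11: √((-928.67)² + (-688.93)²) = √(862427.9689 + 474624.5449) = 1156.31 m
12: √((1518.31)² + (-504.54)²) = √(2305265.2561 + 254560.6116) = 1599.95 m
13: √((1577.40)² + (1093.16)²) = √(2488190.7600 + 1194998.7856) = 1919.16 m
14: √((-222.57)² + (-686.61)²) = √(49537.4049 + 471433.2921) = 721.78 m
Sorted: 3 (328.54 m) < 4 (391.67 m) < 10 (560.99 m) < 14 (721.78 m) < …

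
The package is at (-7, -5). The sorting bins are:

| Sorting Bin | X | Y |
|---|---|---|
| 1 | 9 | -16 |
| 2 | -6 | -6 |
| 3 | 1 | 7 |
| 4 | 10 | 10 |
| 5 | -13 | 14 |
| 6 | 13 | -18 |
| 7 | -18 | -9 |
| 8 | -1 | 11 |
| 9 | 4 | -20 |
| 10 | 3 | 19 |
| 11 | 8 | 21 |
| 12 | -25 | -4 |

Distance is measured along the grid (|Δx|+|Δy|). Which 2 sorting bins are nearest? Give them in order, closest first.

Distances from (-7, -5):
1: |16| + |-11| = 16 + 11 = 27
2: |1| + |-1| = 1 + 1 = 2
3: |8| + |12| = 8 + 12 = 20
4: |17| + |15| = 17 + 15 = 32
5: |-6| + |19| = 6 + 19 = 25
6: |20| + |-13| = 20 + 13 = 33
7: |-11| + |-4| = 11 + 4 = 15
8: |6| + |16| = 6 + 16 = 22
9: |11| + |-15| = 11 + 15 = 26
10: |10| + |24| = 10 + 24 = 34
11: |15| + |26| = 15 + 26 = 41
12: |-18| + |1| = 18 + 1 = 19
Sorted: 2 (2) < 7 (15) < 12 (19) < 3 (20) < …

2, 7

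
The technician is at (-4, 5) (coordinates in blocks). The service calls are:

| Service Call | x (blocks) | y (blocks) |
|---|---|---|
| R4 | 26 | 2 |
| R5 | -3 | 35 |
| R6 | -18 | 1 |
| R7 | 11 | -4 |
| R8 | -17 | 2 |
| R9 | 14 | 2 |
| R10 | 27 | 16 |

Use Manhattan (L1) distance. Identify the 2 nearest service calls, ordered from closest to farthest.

R8, R6

Distances from (-4, 5):
R4: |30| + |-3| = 30 + 3 = 33 blocks
R5: |1| + |30| = 1 + 30 = 31 blocks
R6: |-14| + |-4| = 14 + 4 = 18 blocks
R7: |15| + |-9| = 15 + 9 = 24 blocks
R8: |-13| + |-3| = 13 + 3 = 16 blocks
R9: |18| + |-3| = 18 + 3 = 21 blocks
R10: |31| + |11| = 31 + 11 = 42 blocks
Sorted: R8 (16 blocks) < R6 (18 blocks) < R9 (21 blocks) < R7 (24 blocks) < …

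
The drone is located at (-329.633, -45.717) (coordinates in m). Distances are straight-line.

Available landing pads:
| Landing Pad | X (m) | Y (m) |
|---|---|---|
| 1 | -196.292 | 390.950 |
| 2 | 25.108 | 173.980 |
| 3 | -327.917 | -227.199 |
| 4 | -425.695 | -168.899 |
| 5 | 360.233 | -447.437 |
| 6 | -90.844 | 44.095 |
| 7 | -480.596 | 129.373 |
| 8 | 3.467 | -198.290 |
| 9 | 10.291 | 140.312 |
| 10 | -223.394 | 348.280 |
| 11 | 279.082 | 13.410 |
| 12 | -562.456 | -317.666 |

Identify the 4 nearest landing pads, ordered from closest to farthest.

4, 3, 7, 6

Distances from (-329.633, -45.717):
1: √((133.341)² + (436.667)²) = √(17779.82228 + 190678.06889) = 456.572 m
2: √((354.741)² + (219.697)²) = √(125841.17708 + 48266.77181) = 417.262 m
3: √((1.716)² + (-181.482)²) = √(2.94466 + 32935.71632) = 181.490 m
4: √((-96.062)² + (-123.182)²) = √(9227.90784 + 15173.80512) = 156.210 m
5: √((689.866)² + (-401.720)²) = √(475915.09796 + 161378.95840) = 798.307 m
6: √((238.789)² + (89.812)²) = √(57020.18652 + 8066.19534) = 255.120 m
7: √((-150.963)² + (175.090)²) = √(22789.82737 + 30656.50810) = 231.185 m
8: √((333.100)² + (-152.573)²) = √(110955.61000 + 23278.52033) = 366.380 m
9: √((339.924)² + (186.029)²) = √(115548.32578 + 34606.78884) = 387.499 m
10: √((106.239)² + (393.997)²) = √(11286.72512 + 155233.63601) = 408.069 m
11: √((608.715)² + (59.127)²) = √(370533.95122 + 3496.00213) = 611.580 m
12: √((-232.823)² + (-271.949)²) = √(54206.54933 + 73956.25860) = 357.998 m
Sorted: 4 (156.210 m) < 3 (181.490 m) < 7 (231.185 m) < 6 (255.120 m) < 12 (357.998 m) < 8 (366.380 m) < …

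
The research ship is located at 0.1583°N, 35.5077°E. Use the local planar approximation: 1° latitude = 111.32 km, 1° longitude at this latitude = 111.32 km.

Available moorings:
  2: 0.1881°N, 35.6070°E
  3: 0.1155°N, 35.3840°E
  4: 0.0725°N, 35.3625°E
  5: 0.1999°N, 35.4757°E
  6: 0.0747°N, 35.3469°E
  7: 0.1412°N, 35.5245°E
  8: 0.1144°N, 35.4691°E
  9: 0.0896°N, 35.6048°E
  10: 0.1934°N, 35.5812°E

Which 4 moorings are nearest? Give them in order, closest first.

Distances from 0.1583°N, 35.5077°E:
2: √((0.0298·111.32)² + (0.0993·111.32)²) = √(11.004718 + 122.192596) = 11.5411 km
3: √((-0.0428·111.32)² + (-0.1237·111.32)²) = √(22.700422 + 189.620721) = 14.5712 km
4: √((-0.0858·111.32)² + (-0.1452·111.32)²) = √(91.226491 + 261.264034) = 18.7747 km
5: √((0.0416·111.32)² + (-0.0320·111.32)²) = √(21.445346 + 12.689554) = 5.8425 km
6: √((-0.0836·111.32)² + (-0.1608·111.32)²) = √(86.608188 + 320.419165) = 20.1749 km
7: √((-0.0171·111.32)² + (0.0168·111.32)²) = √(3.623586 + 3.497558) = 2.6685 km
8: √((-0.0439·111.32)² + (-0.0386·111.32)²) = √(23.882261 + 18.463796) = 6.5074 km
9: √((-0.0687·111.32)² + (0.0971·111.32)²) = √(58.487071 + 116.838199) = 13.2410 km
10: √((0.0351·111.32)² + (0.0735·111.32)²) = √(15.267243 + 66.945451) = 9.0671 km
Sorted: 7 (2.6685 km) < 5 (5.8425 km) < 8 (6.5074 km) < 10 (9.0671 km) < 2 (11.5411 km) < 9 (13.2410 km) < …

7, 5, 8, 10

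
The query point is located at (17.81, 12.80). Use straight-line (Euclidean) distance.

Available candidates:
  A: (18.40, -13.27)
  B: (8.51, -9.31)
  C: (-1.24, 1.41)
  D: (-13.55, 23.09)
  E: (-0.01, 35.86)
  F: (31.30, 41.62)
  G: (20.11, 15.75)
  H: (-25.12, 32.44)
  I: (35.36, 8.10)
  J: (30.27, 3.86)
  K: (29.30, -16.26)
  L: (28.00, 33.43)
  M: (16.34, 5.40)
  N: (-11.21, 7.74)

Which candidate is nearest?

Distances from (17.81, 12.80):
A: √((0.59)² + (-26.07)²) = √(0.3481 + 679.6449) = 26.08
B: √((-9.30)² + (-22.11)²) = √(86.4900 + 488.8521) = 23.99
C: √((-19.05)² + (-11.39)²) = √(362.9025 + 129.7321) = 22.20
D: √((-31.36)² + (10.29)²) = √(983.4496 + 105.8841) = 33.01
E: √((-17.82)² + (23.06)²) = √(317.5524 + 531.7636) = 29.14
F: √((13.49)² + (28.82)²) = √(181.9801 + 830.5924) = 31.82
G: √((2.30)² + (2.95)²) = √(5.2900 + 8.7025) = 3.74
H: √((-42.93)² + (19.64)²) = √(1842.9849 + 385.7296) = 47.21
I: √((17.55)² + (-4.70)²) = √(308.0025 + 22.0900) = 18.17
J: √((12.46)² + (-8.94)²) = √(155.2516 + 79.9236) = 15.34
K: √((11.49)² + (-29.06)²) = √(132.0201 + 844.4836) = 31.25
L: √((10.19)² + (20.63)²) = √(103.8361 + 425.5969) = 23.01
M: √((-1.47)² + (-7.40)²) = √(2.1609 + 54.7600) = 7.54
N: √((-29.02)² + (-5.06)²) = √(842.1604 + 25.6036) = 29.46
Minimum: G at 3.74.

G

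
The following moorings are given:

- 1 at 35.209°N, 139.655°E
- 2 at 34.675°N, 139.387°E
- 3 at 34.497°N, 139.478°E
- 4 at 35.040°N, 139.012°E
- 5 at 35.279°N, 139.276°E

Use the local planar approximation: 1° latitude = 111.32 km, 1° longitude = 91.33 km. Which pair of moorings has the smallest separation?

Pairwise distances:
1–2: √((-0.534·111.32)² + (-0.268·91.33)²) = √(3533.69376 + 599.09612) = 64.287 km
1–3: √((-0.712·111.32)² + (-0.177·91.33)²) = √(6282.12224 + 261.32048) = 80.892 km
1–4: √((-0.169·111.32)² + (-0.643·91.33)²) = √(353.93198 + 3448.64794) = 61.665 km
1–5: √((0.070·111.32)² + (-0.379·91.33)²) = √(60.72150 + 1198.13384) = 35.480 km
2–3: √((-0.178·111.32)² + (0.091·91.33)²) = √(392.63264 + 69.07322) = 21.487 km
2–4: √((0.365·111.32)² + (-0.375·91.33)²) = √(1650.94317 + 1172.97688) = 53.141 km
2–5: √((0.604·111.32)² + (-0.111·91.33)²) = √(4520.85182 + 102.77154) = 67.997 km
3–4: √((0.543·111.32)² + (-0.466·91.33)²) = √(3653.81079 + 1811.33487) = 73.927 km
3–5: √((0.782·111.32)² + (-0.202·91.33)²) = √(7578.09249 + 340.35306) = 88.986 km
4–5: √((0.239·111.32)² + (0.264·91.33)²) = √(707.85157 + 581.34611) = 35.905 km
Closest pair: 2–3 at 21.487 km.

2 and 3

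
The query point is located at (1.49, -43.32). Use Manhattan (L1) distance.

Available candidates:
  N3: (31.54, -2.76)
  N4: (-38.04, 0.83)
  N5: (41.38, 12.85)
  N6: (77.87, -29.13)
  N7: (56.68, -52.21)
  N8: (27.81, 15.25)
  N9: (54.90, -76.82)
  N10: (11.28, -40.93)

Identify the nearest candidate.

Distances from (1.49, -43.32):
N3: |30.05| + |40.56| = 30.05 + 40.56 = 70.61
N4: |-39.53| + |44.15| = 39.53 + 44.15 = 83.68
N5: |39.89| + |56.17| = 39.89 + 56.17 = 96.06
N6: |76.38| + |14.19| = 76.38 + 14.19 = 90.57
N7: |55.19| + |-8.89| = 55.19 + 8.89 = 64.08
N8: |26.32| + |58.57| = 26.32 + 58.57 = 84.89
N9: |53.41| + |-33.50| = 53.41 + 33.50 = 86.91
N10: |9.79| + |2.39| = 9.79 + 2.39 = 12.18
Minimum: N10 at 12.18.

N10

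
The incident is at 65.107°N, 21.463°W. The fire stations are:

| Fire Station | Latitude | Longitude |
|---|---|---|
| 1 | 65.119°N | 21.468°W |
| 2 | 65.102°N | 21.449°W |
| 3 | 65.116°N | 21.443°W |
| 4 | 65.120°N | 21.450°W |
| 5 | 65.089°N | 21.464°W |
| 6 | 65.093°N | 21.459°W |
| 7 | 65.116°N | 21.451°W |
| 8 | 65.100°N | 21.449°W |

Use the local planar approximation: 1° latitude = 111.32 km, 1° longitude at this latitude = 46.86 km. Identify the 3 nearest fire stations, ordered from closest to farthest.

2, 8, 7

Distances from 65.107°N, 21.463°W:
1: √((0.012·111.32)² + (-0.005·46.86)²) = √(1.784469 + 0.054896) = 1.3562 km
2: √((-0.005·111.32)² + (0.014·46.86)²) = √(0.309804 + 0.430388) = 0.8603 km
3: √((0.009·111.32)² + (0.020·46.86)²) = √(1.003764 + 0.878344) = 1.3719 km
4: √((0.013·111.32)² + (0.013·46.86)²) = √(2.094272 + 0.371100) = 1.5702 km
5: √((-0.018·111.32)² + (-0.001·46.86)²) = √(4.015054 + 0.002196) = 2.0043 km
6: √((-0.014·111.32)² + (0.004·46.86)²) = √(2.428860 + 0.035134) = 1.5697 km
7: √((0.009·111.32)² + (0.012·46.86)²) = √(1.003764 + 0.316204) = 1.1489 km
8: √((-0.007·111.32)² + (0.014·46.86)²) = √(0.607215 + 0.430388) = 1.0186 km
Sorted: 2 (0.8603 km) < 8 (1.0186 km) < 7 (1.1489 km) < 1 (1.3562 km) < 3 (1.3719 km) < …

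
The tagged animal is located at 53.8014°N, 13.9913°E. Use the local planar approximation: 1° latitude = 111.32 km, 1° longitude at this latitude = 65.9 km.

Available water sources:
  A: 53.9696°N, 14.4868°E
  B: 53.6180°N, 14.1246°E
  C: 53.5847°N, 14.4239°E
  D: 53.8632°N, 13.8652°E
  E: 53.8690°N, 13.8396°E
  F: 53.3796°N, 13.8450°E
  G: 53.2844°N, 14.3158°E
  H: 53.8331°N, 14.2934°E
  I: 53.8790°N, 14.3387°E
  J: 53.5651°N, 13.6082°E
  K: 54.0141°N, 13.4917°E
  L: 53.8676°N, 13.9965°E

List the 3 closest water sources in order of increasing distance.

L, D, E

Distances from 53.8014°N, 13.9913°E:
A: √((0.1682·111.32)² + (0.4955·65.9)²) = √(350.589075 + 1066.247797) = 37.6409 km
B: √((-0.1834·111.32)² + (0.1333·65.9)²) = √(416.816649 + 77.166913) = 22.2257 km
C: √((-0.2167·111.32)² + (0.4326·65.9)²) = √(581.921252 + 812.725450) = 37.3450 km
D: √((0.0618·111.32)² + (-0.1261·65.9)²) = √(47.328566 + 69.055934) = 10.7882 km
E: √((0.0676·111.32)² + (-0.1517·65.9)²) = √(56.629117 + 99.940609) = 12.5128 km
F: √((-0.4218·111.32)² + (-0.1463·65.9)²) = √(2204.750989 + 92.952159) = 47.9344 km
G: √((-0.5170·111.32)² + (0.3245·65.9)²) = √(3312.283350 + 457.298979) = 61.3969 km
H: √((0.0317·111.32)² + (0.3021·65.9)²) = √(12.452740 + 396.343992) = 20.2187 km
I: √((0.0776·111.32)² + (0.3474·65.9)²) = √(74.622507 + 524.119668) = 24.4692 km
J: √((-0.2363·111.32)² + (-0.3831·65.9)²) = √(691.948606 + 637.375159) = 36.4599 km
K: √((0.2127·111.32)² + (-0.4996·65.9)²) = √(560.636508 + 1083.966071) = 40.5537 km
L: √((0.0662·111.32)² + (0.0052·65.9)²) = √(54.307821 + 0.117430) = 7.3773 km
Sorted: L (7.3773 km) < D (10.7882 km) < E (12.5128 km) < H (20.2187 km) < B (22.2257 km) < …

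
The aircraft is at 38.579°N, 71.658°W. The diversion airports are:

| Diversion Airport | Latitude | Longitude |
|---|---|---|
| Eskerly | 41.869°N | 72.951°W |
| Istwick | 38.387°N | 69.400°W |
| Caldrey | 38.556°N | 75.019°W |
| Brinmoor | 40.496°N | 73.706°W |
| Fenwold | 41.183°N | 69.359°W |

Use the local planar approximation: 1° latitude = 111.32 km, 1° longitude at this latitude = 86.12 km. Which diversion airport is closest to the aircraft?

Istwick

Distances from 38.579°N, 71.658°W:
Eskerly: √((3.290·111.32)² + (-1.293·86.12)²) = √(134133.78855 + 12399.52624) = 382.797 km
Istwick: √((-0.192·111.32)² + (2.258·86.12)²) = √(456.82394 + 37814.28712) = 195.630 km
Caldrey: √((-0.023·111.32)² + (-3.361·86.12)²) = √(6.55544 + 83780.90885) = 289.461 km
Brinmoor: √((1.917·111.32)² + (-2.048·86.12)²) = √(45539.74779 + 31107.70322) = 276.853 km
Fenwold: √((2.604·111.32)² + (2.299·86.12)²) = √(84028.83746 + 39199.99258) = 351.040 km
Minimum: Istwick at 195.630 km.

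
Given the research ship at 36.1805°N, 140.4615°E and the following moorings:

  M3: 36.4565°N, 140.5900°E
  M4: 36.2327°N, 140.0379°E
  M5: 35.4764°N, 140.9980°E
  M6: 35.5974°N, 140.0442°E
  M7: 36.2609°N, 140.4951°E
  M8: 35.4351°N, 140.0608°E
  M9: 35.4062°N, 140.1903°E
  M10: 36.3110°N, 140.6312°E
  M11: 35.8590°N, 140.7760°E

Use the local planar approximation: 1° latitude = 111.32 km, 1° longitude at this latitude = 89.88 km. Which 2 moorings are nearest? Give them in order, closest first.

Distances from 36.1805°N, 140.4615°E:
M3: √((0.2760·111.32)² + (0.1285·89.88)²) = √(943.983839 + 133.392798) = 32.8234 km
M4: √((0.0522·111.32)² + (-0.4236·89.88)²) = √(33.766605 + 1449.566122) = 38.5141 km
M5: √((-0.7041·111.32)² + (0.5365·89.88)²) = √(6143.488985 + 2325.228193) = 92.0256 km
M6: √((-0.5831·111.32)² + (-0.4173·89.88)²) = √(4213.397936 + 1406.769348) = 74.9678 km
M7: √((0.0804·111.32)² + (0.0336·89.88)²) = √(80.104791 + 9.120207) = 9.4459 km
M8: √((-0.7454·111.32)² + (-0.4007·89.88)²) = √(6885.336535 + 1297.074174) = 90.4567 km
M9: √((-0.7743·111.32)² + (-0.2712·89.88)²) = √(7429.591127 + 594.162855) = 89.5754 km
M10: √((0.1305·111.32)² + (0.1697·89.88)²) = √(211.041283 + 232.642905) = 21.0638 km
M11: √((-0.3215·111.32)² + (0.3145·89.88)²) = √(1280.879721 + 799.037988) = 45.6061 km
Sorted: M7 (9.4459 km) < M10 (21.0638 km) < M3 (32.8234 km) < M4 (38.5141 km) < …

M7, M10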